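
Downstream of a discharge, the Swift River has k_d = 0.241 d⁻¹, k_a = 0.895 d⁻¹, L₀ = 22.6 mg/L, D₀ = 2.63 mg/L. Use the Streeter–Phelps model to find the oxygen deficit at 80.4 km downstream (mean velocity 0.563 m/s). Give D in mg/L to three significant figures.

D ≈ 4.29 mg/L

Travel time t = x/v = 80.4 km / (0.563 m/s) = 80400 m / 0.563 m/s = 142800 s = 1.653 d.
k_d L₀/(k_a−k_d) = 0.241×22.6/(0.895−0.241) = 5.447/0.6540 = 8.328 mg/L.
e^(−k_d t) = e^(−0.241×1.653) = 0.6714; e^(−k_a t) = e^(−0.895×1.653) = 0.2278.
D = 8.328 × (0.6714 − 0.2278) + 2.63 × 0.2278 = 3.695 + 0.5991 = 4.294 mg/L.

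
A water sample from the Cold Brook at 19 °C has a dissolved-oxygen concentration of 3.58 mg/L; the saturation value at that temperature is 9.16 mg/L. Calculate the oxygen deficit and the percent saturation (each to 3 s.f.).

D = C_s − C = 9.16 − 3.58 = 5.58 mg/L.
% saturation = 3.58/9.16 × 100 = 39.1 %.

D ≈ 5.58 mg/L; 39.1 % saturation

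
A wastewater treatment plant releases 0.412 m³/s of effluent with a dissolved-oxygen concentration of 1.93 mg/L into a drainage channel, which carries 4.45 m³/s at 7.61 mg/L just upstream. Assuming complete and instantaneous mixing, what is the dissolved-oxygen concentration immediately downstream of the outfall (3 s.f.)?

Flow-weighted mixing: C = (Q_r C_r + Q_w C_w)/(Q_r + Q_w)
= (4.45×7.61 + 0.412×1.93)/(4.45 + 0.412) = 34.66/4.862 = 7.129 mg/L.

7.13 mg/L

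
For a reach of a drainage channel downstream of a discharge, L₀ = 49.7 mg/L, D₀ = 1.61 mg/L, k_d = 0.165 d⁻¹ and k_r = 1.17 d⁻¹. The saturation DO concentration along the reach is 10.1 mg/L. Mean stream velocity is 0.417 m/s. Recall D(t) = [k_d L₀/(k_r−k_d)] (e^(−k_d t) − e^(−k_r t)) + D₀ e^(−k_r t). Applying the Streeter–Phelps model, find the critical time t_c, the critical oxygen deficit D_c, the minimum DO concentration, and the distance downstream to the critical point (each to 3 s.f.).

At the critical point dD/dt = 0, so k_d L₀ e^(−k_d t) = k_r D. Substituting D(t) from the Streeter–Phelps equation and solving for t gives
t_c = ln[(k_r/k_d)(1 − D₀(k_r−k_d)/(k_d L₀))] / (k_r−k_d).
Here k_r−k_d = 1.005 d⁻¹ and 1 − D₀(k_r−k_d)/(k_d L₀) = 1 − 1.61×1.005/(0.165×49.7) = 0.8027, so
t_c = ln(7.091 × 0.8027) / 1.005 = 1.739 / 1.005 = 1.730 d.
D_c = (k_d/k_r) L₀ e^(−k_d t_c) = (0.165/1.17) × 49.7 × e^(−0.165×1.730) = 0.1410 × 49.7 × 0.7516 = 5.268 mg/L.
Minimum DO = C_s − D_c = 10.1 − 5.268 = 4.832 mg/L.
x_c = v t_c = 0.417 m/s × 1.730 d × 86400 s/d = 62340 m ≈ 62.3 km.

t_c ≈ 1.73 d; D_c ≈ 5.27 mg/L; min DO ≈ 4.83 mg/L; x_c ≈ 62.3 km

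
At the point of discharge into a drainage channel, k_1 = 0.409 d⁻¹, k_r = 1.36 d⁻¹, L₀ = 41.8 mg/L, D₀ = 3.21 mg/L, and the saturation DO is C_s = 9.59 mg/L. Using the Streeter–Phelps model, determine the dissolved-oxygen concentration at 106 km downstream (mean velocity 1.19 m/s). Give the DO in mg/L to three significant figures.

DO ≈ 1.43 mg/L

Travel time t = x/v = 106 km / (1.19 m/s) = 106000 m / 1.19 m/s = 89080 s = 1.031 d.
k_1 L₀/(k_r−k_1) = 0.409×41.8/(1.36−0.409) = 17.10/0.9510 = 17.98 mg/L.
e^(−k_1 t) = e^(−0.409×1.031) = 0.6560; e^(−k_r t) = e^(−1.36×1.031) = 0.2461.
D = 17.98 × (0.6560 − 0.2461) + 3.21 × 0.2461 = 7.368 + 0.7899 = 8.158 mg/L.
DO = C_s − D = 9.59 − 8.158 = 1.432 mg/L.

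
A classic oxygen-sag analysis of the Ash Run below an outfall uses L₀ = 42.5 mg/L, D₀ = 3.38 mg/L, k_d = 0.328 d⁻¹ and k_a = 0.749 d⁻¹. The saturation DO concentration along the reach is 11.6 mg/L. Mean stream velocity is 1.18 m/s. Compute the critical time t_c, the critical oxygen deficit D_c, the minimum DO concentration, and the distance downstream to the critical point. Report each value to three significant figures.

t_c ≈ 1.71 d; D_c ≈ 10.6 mg/L; min DO ≈ 0.963 mg/L; x_c ≈ 174 km

t_c = [1/(k_a−k_d)] ln[(k_a/k_d)(1 − D₀(k_a−k_d)/(k_d L₀))]
= [1/(0.749−0.328)] ln[(0.749/0.328)(1 − 3.38×0.4210/(0.328×42.5))]
= (1/0.4210) ln[2.284 × 0.8979] = 2.375 × ln(2.050) = 2.375 × 0.7181 = 1.706 d.
L(t_c) = L₀ e^(−k_d t_c) = 42.5 × 0.5715 = 24.29 mg/L, and at the critical point k_a D_c = k_d L, so D_c = (0.328/0.749) × 24.29 = 10.64 mg/L.
Minimum DO = C_s − D_c = 11.6 − 10.64 = 0.9629 mg/L.
x_c = v t_c = 1.18 m/s × 1.706 d × 86400 s/d = 173900 m ≈ 174 km.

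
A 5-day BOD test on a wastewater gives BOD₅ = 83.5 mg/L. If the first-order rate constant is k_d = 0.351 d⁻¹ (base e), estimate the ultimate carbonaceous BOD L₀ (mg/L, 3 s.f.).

BOD₅ = L₀(1 − e^(−5k_d)) ⇒ L₀ = BOD₅ / (1 − e^(−5×0.351))
= 83.5 / (1 − 0.1729) = 83.5 / 0.8271 = 101.0 mg/L.

L₀ ≈ 101 mg/L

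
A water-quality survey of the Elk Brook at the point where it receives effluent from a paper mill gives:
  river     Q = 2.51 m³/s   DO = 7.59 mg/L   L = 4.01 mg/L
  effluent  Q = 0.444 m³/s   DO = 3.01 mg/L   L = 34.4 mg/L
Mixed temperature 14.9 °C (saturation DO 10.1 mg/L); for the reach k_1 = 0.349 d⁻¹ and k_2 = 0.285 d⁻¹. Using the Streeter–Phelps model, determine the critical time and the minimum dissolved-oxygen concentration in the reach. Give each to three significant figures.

t_c ≈ 2.13 d; minimum DO ≈ 5.11 mg/L

Mixed DO = (2.51×7.59 + 0.444×3.01)/(2.51+0.444) = 20.39/2.954 = 6.902 mg/L.
Mixed L₀ = (2.51×4.01 + 0.444×34.4)/(2.954) = 25.34/2.954 = 8.578 mg/L.
Initial deficit D₀ = C_s − DO₀ = 10.1 − 6.902 = 3.198 mg/L.
t_c = (1/-0.06400) ln[(0.285/0.349)(1 − 3.198×-0.06400/(0.349×8.578))] = -15.62 × ln(0.8725) = 2.132 d.
D_c = (0.349/0.285) × 8.578 × e^(−0.349×2.132) = 1.225 × 8.578 × 0.4752 = 4.991 mg/L.
Minimum DO = 10.1 − 4.991 = 5.109 mg/L.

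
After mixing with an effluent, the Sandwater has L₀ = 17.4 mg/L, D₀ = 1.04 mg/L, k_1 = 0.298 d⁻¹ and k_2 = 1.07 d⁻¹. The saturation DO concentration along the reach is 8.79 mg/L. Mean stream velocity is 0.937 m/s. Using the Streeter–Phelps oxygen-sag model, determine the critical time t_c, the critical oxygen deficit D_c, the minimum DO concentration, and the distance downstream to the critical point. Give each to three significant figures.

t_c ≈ 1.44 d; D_c ≈ 3.16 mg/L; min DO ≈ 5.63 mg/L; x_c ≈ 116 km

t_c = [1/(k_2−k_1)] ln[(k_2/k_1)(1 − D₀(k_2−k_1)/(k_1 L₀))]
= [1/(1.07−0.298)] ln[(1.07/0.298)(1 − 1.04×0.7720/(0.298×17.4))]
= (1/0.7720) ln[3.591 × 0.8452] = 1.295 × ln(3.035) = 1.295 × 1.110 = 1.438 d.
D_c = (k_1/k_2) L₀ e^(−k_1 t_c) = (0.298/1.07) × 17.4 × e^(−0.298×1.438) = 0.2785 × 17.4 × 0.6515 = 3.157 mg/L.
Minimum DO = C_s − D_c = 8.79 − 3.157 = 5.633 mg/L.
x_c = v t_c = 0.937 m/s × 1.438 d × 86400 s/d = 116400 m ≈ 116 km.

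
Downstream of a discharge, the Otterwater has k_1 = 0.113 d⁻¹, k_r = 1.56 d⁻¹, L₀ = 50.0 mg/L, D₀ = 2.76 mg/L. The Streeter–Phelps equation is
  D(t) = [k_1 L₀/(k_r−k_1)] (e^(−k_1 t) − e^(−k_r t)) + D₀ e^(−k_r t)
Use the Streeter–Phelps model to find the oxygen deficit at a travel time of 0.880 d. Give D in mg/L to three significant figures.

k_1 L₀/(k_r−k_1) = 0.113×50.0/(1.56−0.113) = 5.650/1.447 = 3.905 mg/L.
e^(−k_1 t) = e^(−0.113×0.8800) = 0.9053; e^(−k_r t) = e^(−1.56×0.8800) = 0.2534.
D = 3.905 × (0.9053 − 0.2534) + 2.76 × 0.2534 = 2.546 + 0.6994 = 3.245 mg/L.

D ≈ 3.24 mg/L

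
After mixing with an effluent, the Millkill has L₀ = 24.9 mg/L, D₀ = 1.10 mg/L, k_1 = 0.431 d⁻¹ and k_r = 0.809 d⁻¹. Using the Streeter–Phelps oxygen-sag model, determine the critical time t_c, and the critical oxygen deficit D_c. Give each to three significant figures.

t_c ≈ 1.56 d; D_c ≈ 6.77 mg/L

t_c = [1/(k_r−k_1)] ln[(k_r/k_1)(1 − D₀(k_r−k_1)/(k_1 L₀))]
= [1/(0.809−0.431)] ln[(0.809/0.431)(1 − 1.10×0.3780/(0.431×24.9))]
= (1/0.3780) ln[1.877 × 0.9613] = 2.646 × ln(1.804) = 2.646 × 0.5902 = 1.561 d.
L(t_c) = L₀ e^(−k_1 t_c) = 24.9 × 0.5102 = 12.70 mg/L, and at the critical point k_r D_c = k_1 L, so D_c = (0.431/0.809) × 12.70 = 6.768 mg/L.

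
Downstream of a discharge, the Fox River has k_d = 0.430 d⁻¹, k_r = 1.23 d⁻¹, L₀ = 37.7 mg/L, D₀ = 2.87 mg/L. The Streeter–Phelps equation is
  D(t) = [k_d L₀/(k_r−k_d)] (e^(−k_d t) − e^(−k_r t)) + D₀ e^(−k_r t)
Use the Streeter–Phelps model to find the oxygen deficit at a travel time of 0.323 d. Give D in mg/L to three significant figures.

k_d L₀/(k_r−k_d) = 0.430×37.7/(1.23−0.430) = 16.21/0.8000 = 20.26 mg/L.
e^(−k_d t) = e^(−0.430×0.3230) = 0.8703; e^(−k_r t) = e^(−1.23×0.3230) = 0.6721.
D = 20.26 × (0.8703 − 0.6721) + 2.87 × 0.6721 = 4.016 + 1.929 = 5.945 mg/L.

D ≈ 5.95 mg/L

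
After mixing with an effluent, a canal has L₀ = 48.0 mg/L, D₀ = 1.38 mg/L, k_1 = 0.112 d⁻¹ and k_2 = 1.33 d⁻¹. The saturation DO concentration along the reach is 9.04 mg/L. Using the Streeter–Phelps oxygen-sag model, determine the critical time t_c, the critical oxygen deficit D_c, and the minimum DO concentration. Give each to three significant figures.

t_c ≈ 1.72 d; D_c ≈ 3.33 mg/L; min DO ≈ 5.71 mg/L

With k_2/k_1 = 11.88 and 1 − D₀(k_2−k_1)/(k_1 L₀) = 0.6873,
t_c = ln(11.88 × 0.6873) / (1.33 − 0.112) = ln(8.162) / 1.218 = 2.100/1.218 = 1.724 d.
L(t_c) = L₀ e^(−k_1 t_c) = 48.0 × 0.8244 = 39.57 mg/L, and at the critical point k_2 D_c = k_1 L, so D_c = (0.112/1.33) × 39.57 = 3.332 mg/L.
Minimum DO = C_s − D_c = 9.04 − 3.332 = 5.708 mg/L.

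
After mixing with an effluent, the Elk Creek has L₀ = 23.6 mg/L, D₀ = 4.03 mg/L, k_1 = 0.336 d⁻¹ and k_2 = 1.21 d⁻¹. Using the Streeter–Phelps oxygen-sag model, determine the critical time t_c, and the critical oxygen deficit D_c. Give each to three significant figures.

t_c ≈ 0.794 d; D_c ≈ 5.02 mg/L

At the critical point dD/dt = 0, so k_1 L₀ e^(−k_1 t) = k_2 D. Substituting D(t) from the Streeter–Phelps equation and solving for t gives
t_c = ln[(k_2/k_1)(1 − D₀(k_2−k_1)/(k_1 L₀))] / (k_2−k_1).
Here k_2−k_1 = 0.8740 d⁻¹ and 1 − D₀(k_2−k_1)/(k_1 L₀) = 1 − 4.03×0.8740/(0.336×23.6) = 0.5558, so
t_c = ln(3.601 × 0.5558) / 0.8740 = 0.6939 / 0.8740 = 0.7940 d.
L(t_c) = L₀ e^(−k_1 t_c) = 23.6 × 0.7658 = 18.07 mg/L, and at the critical point k_2 D_c = k_1 L, so D_c = (0.336/1.21) × 18.07 = 5.019 mg/L.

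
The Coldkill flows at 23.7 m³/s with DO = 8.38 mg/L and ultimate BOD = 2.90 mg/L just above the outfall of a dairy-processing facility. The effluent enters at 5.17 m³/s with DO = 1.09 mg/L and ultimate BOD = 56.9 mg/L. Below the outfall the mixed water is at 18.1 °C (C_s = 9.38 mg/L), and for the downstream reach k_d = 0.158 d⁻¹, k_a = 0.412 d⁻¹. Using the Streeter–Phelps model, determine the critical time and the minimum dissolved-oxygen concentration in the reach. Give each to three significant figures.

Mixed DO = (23.7×8.38 + 5.17×1.09)/(23.7+5.17) = 204.2/28.87 = 7.075 mg/L.
Mixed L₀ = (23.7×2.90 + 5.17×56.9)/(28.87) = 362.9/28.87 = 12.57 mg/L.
Initial deficit D₀ = C_s − DO₀ = 9.38 − 7.075 = 2.305 mg/L.
t_c = (1/0.2540) ln[(0.412/0.158)(1 − 2.305×0.2540/(0.158×12.57))] = 3.937 × ln(1.839) = 2.398 d.
D_c = (0.158/0.412) × 12.57 × e^(−0.158×2.398) = 0.3835 × 12.57 × 0.6846 = 3.300 mg/L.
Minimum DO = 9.38 − 3.300 = 6.080 mg/L.

t_c ≈ 2.40 d; minimum DO ≈ 6.08 mg/L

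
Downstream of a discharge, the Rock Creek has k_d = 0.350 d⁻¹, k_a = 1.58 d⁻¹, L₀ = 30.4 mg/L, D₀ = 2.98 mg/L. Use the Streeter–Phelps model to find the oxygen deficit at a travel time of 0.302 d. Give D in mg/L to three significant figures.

D ≈ 4.26 mg/L

k_d L₀/(k_a−k_d) = 0.350×30.4/(1.58−0.350) = 10.64/1.230 = 8.650 mg/L.
e^(−k_d t) = e^(−0.350×0.3020) = 0.8997; e^(−k_a t) = e^(−1.58×0.3020) = 0.6205.
D = 8.650 × (0.8997 − 0.6205) + 2.98 × 0.6205 = 2.415 + 1.849 = 4.264 mg/L.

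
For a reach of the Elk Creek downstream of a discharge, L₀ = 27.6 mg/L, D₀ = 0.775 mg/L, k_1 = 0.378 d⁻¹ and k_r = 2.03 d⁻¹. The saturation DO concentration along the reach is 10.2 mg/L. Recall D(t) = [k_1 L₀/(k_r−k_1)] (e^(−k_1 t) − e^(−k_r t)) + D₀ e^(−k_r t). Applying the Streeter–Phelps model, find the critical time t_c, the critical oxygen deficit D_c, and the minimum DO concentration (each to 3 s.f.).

With k_r/k_1 = 5.370 and 1 − D₀(k_r−k_1)/(k_1 L₀) = 0.8773,
t_c = ln(5.370 × 0.8773) / (2.03 − 0.378) = ln(4.711) / 1.652 = 1.550/1.652 = 0.9382 d.
D_c = (k_1/k_r) L₀ e^(−k_1 t_c) = (0.378/2.03) × 27.6 × e^(−0.378×0.9382) = 0.1862 × 27.6 × 0.7014 = 3.605 mg/L.
Minimum DO = C_s − D_c = 10.2 − 3.605 = 6.595 mg/L.

t_c ≈ 0.938 d; D_c ≈ 3.60 mg/L; min DO ≈ 6.60 mg/L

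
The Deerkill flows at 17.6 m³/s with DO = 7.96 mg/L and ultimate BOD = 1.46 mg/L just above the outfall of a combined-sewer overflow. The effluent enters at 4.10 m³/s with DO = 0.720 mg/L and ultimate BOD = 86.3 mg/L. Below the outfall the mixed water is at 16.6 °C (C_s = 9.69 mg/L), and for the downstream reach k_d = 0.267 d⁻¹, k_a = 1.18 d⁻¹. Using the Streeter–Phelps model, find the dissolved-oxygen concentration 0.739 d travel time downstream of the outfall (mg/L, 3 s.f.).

Mixed DO = (17.6×7.96 + 4.10×0.720)/(17.6+4.10) = 143.0/21.70 = 6.592 mg/L.
Mixed L₀ = (17.6×1.46 + 4.10×86.3)/(21.70) = 379.5/21.70 = 17.49 mg/L.
Initial deficit D₀ = C_s − DO₀ = 9.69 − 6.592 = 3.098 mg/L.
D(0.739) = [0.267×17.49/(1.18−0.267)](e^(−0.267×0.739) − e^(−1.18×0.739)) + 3.098 e^(−1.18×0.739)
= 5.115 × (0.8209 − 0.4181) + 3.098 × 0.4181 = 3.356 mg/L.
DO = 9.69 − 3.356 = 6.334 mg/L.

DO ≈ 6.33 mg/L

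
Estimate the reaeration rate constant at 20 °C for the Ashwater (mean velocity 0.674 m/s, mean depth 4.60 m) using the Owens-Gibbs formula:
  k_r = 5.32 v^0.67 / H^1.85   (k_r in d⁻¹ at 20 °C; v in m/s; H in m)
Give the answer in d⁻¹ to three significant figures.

k_r = 5.32 × 0.674^0.67 / 4.60^1.85 = 5.32 × 0.7677 / 16.83 = 0.2427 d⁻¹.

k_r ≈ 0.243 d⁻¹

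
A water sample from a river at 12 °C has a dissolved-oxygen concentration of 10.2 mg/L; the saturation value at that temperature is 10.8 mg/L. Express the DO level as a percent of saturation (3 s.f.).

94.4 % saturation

% saturation = C/C_s × 100 = 10.2/10.8 × 100 = 94.4 %.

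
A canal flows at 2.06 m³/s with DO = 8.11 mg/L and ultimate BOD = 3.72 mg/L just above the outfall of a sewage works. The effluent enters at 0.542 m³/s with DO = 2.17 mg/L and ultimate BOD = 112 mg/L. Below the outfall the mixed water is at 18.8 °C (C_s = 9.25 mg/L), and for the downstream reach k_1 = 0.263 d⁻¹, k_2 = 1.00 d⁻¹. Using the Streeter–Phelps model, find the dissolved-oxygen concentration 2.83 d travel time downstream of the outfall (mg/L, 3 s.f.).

DO ≈ 5.21 mg/L

Mixed DO = (2.06×8.11 + 0.542×2.17)/(2.06+0.542) = 17.88/2.602 = 6.873 mg/L.
Mixed L₀ = (2.06×3.72 + 0.542×112)/(2.602) = 68.37/2.602 = 26.27 mg/L.
Initial deficit D₀ = C_s − DO₀ = 9.25 − 6.873 = 2.377 mg/L.
D(2.83) = [0.263×26.27/(1.00−0.263)](e^(−0.263×2.83) − e^(−1.00×2.83)) + 2.377 e^(−1.00×2.83)
= 9.376 × (0.4751 − 0.05901) + 2.377 × 0.05901 = 4.041 mg/L.
DO = 9.25 − 4.041 = 5.209 mg/L.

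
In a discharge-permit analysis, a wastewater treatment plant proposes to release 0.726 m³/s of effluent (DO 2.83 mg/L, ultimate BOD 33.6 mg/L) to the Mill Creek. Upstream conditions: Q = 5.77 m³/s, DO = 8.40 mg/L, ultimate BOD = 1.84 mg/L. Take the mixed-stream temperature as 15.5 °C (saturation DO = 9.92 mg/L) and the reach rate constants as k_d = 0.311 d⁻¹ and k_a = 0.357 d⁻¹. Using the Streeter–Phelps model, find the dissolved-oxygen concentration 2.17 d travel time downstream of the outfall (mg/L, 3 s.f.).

DO ≈ 7.17 mg/L

Mixed DO = (5.77×8.40 + 0.726×2.83)/(5.77+0.726) = 50.52/6.496 = 7.777 mg/L.
Mixed L₀ = (5.77×1.84 + 0.726×33.6)/(6.496) = 35.01/6.496 = 5.390 mg/L.
Initial deficit D₀ = C_s − DO₀ = 9.92 − 7.777 = 2.143 mg/L.
D(2.17) = [0.311×5.390/(0.357−0.311)](e^(−0.311×2.17) − e^(−0.357×2.17)) + 2.143 e^(−0.357×2.17)
= 36.44 × (0.5092 − 0.4608) + 2.143 × 0.4608 = 2.750 mg/L.
DO = 9.92 − 2.750 = 7.170 mg/L.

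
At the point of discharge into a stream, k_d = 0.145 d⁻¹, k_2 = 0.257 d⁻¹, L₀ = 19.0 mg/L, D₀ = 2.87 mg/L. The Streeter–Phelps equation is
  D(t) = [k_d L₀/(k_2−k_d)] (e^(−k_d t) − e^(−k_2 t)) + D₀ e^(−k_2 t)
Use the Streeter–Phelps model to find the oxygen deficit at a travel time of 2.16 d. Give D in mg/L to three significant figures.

D ≈ 5.51 mg/L

k_d L₀/(k_2−k_d) = 0.145×19.0/(0.257−0.145) = 2.755/0.1120 = 24.60 mg/L.
e^(−k_d t) = e^(−0.145×2.160) = 0.7311; e^(−k_2 t) = e^(−0.257×2.160) = 0.5740.
D = 24.60 × (0.7311 − 0.5740) + 2.87 × 0.5740 = 3.864 + 1.647 = 5.512 mg/L.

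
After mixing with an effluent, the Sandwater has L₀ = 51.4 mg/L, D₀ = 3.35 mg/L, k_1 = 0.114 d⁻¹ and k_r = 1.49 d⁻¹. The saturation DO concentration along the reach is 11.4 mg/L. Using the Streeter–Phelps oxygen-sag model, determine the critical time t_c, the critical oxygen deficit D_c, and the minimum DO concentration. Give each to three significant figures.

t_c ≈ 0.745 d; D_c ≈ 3.61 mg/L; min DO ≈ 7.79 mg/L

t_c = [1/(k_r−k_1)] ln[(k_r/k_1)(1 − D₀(k_r−k_1)/(k_1 L₀))]
= [1/(1.49−0.114)] ln[(1.49/0.114)(1 − 3.35×1.376/(0.114×51.4))]
= (1/1.376) ln[13.07 × 0.2133] = 0.7267 × ln(2.788) = 0.7267 × 1.025 = 0.7452 d.
D_c = (k_1/k_r) L₀ e^(−k_1 t_c) = (0.114/1.49) × 51.4 × e^(−0.114×0.7452) = 0.07651 × 51.4 × 0.9186 = 3.612 mg/L.
Minimum DO = C_s − D_c = 11.4 − 3.612 = 7.788 mg/L.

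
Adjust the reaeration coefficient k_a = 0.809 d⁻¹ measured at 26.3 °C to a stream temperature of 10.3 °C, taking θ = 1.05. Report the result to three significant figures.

k_a(T₂) = k_a(T₁) · θ^(T₂−T₁) = 0.809 × 1.05^(10.3−26.3)
= 0.809 × 1.05^-16.0 = 0.809 × 0.4581 = 0.3706 d⁻¹.

k_a ≈ 0.371 d⁻¹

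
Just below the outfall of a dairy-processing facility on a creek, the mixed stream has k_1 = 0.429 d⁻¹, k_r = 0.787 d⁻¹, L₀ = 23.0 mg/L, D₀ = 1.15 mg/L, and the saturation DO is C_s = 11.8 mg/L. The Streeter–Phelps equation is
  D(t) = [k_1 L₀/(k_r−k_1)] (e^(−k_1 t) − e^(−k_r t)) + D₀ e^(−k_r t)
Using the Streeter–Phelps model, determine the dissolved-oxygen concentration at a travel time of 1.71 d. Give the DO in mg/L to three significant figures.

DO ≈ 5.44 mg/L

k_1 L₀/(k_r−k_1) = 0.429×23.0/(0.787−0.429) = 9.867/0.3580 = 27.56 mg/L.
e^(−k_1 t) = e^(−0.429×1.710) = 0.4802; e^(−k_r t) = e^(−0.787×1.710) = 0.2603.
D = 27.56 × (0.4802 − 0.2603) + 1.15 × 0.2603 = 6.059 + 0.2994 = 6.359 mg/L.
DO = C_s − D = 11.8 − 6.359 = 5.441 mg/L.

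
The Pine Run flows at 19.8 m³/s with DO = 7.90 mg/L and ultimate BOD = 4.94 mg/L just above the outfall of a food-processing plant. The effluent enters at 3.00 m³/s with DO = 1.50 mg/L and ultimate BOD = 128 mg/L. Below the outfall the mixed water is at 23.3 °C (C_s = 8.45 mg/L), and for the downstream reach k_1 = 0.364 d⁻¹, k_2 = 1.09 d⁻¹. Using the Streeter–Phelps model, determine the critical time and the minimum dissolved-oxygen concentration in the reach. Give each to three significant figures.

Mixed DO = (19.8×7.90 + 3.00×1.50)/(19.8+3.00) = 160.9/22.80 = 7.058 mg/L.
Mixed L₀ = (19.8×4.94 + 3.00×128)/(22.80) = 481.8/22.80 = 21.13 mg/L.
Initial deficit D₀ = C_s − DO₀ = 8.45 − 7.058 = 1.392 mg/L.
t_c = (1/0.7260) ln[(1.09/0.364)(1 − 1.392×0.7260/(0.364×21.13))] = 1.377 × ln(2.601) = 1.317 d.
D_c = (0.364/1.09) × 21.13 × e^(−0.364×1.317) = 0.3339 × 21.13 × 0.6192 = 4.370 mg/L.
Minimum DO = 8.45 − 4.370 = 4.080 mg/L.

t_c ≈ 1.32 d; minimum DO ≈ 4.08 mg/L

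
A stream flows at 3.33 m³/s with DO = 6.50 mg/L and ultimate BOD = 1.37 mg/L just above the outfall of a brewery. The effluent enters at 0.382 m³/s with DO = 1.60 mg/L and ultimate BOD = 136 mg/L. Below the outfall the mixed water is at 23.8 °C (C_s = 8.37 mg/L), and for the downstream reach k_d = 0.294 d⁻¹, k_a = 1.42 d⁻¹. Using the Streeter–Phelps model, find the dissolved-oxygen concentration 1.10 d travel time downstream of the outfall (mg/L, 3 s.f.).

Mixed DO = (3.33×6.50 + 0.382×1.60)/(3.33+0.382) = 22.26/3.712 = 5.996 mg/L.
Mixed L₀ = (3.33×1.37 + 0.382×136)/(3.712) = 56.51/3.712 = 15.22 mg/L.
Initial deficit D₀ = C_s − DO₀ = 8.37 − 5.996 = 2.374 mg/L.
D(1.10) = [0.294×15.22/(1.42−0.294)](e^(−0.294×1.10) − e^(−1.42×1.10)) + 2.374 e^(−1.42×1.10)
= 3.975 × (0.7237 − 0.2097) + 2.374 × 0.2097 = 2.541 mg/L.
DO = 8.37 − 2.541 = 5.829 mg/L.

DO ≈ 5.83 mg/L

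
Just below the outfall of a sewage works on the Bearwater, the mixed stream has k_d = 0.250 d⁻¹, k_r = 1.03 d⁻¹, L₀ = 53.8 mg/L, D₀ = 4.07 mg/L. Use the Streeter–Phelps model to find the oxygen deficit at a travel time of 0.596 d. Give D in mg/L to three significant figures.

k_d L₀/(k_r−k_d) = 0.250×53.8/(1.03−0.250) = 13.45/0.7800 = 17.24 mg/L.
e^(−k_d t) = e^(−0.250×0.5960) = 0.8616; e^(−k_r t) = e^(−1.03×0.5960) = 0.5412.
D = 17.24 × (0.8616 − 0.5412) + 4.07 × 0.5412 = 5.524 + 2.203 = 7.726 mg/L.

D ≈ 7.73 mg/L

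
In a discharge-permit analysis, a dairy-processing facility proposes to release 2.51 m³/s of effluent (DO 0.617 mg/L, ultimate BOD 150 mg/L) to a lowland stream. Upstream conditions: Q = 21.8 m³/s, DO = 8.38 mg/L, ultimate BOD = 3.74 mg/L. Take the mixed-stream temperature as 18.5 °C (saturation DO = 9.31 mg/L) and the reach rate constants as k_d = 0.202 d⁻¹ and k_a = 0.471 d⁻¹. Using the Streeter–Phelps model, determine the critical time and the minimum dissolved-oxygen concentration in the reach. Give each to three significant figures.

Mixed DO = (21.8×8.38 + 2.51×0.617)/(21.8+2.51) = 184.2/24.31 = 7.578 mg/L.
Mixed L₀ = (21.8×3.74 + 2.51×150)/(24.31) = 458.0/24.31 = 18.84 mg/L.
Initial deficit D₀ = C_s − DO₀ = 9.31 − 7.578 = 1.732 mg/L.
t_c = (1/0.2690) ln[(0.471/0.202)(1 − 1.732×0.2690/(0.202×18.84))] = 3.717 × ln(2.046) = 2.662 d.
D_c = (0.202/0.471) × 18.84 × e^(−0.202×2.662) = 0.4289 × 18.84 × 0.5841 = 4.720 mg/L.
Minimum DO = 9.31 − 4.720 = 4.590 mg/L.

t_c ≈ 2.66 d; minimum DO ≈ 4.59 mg/L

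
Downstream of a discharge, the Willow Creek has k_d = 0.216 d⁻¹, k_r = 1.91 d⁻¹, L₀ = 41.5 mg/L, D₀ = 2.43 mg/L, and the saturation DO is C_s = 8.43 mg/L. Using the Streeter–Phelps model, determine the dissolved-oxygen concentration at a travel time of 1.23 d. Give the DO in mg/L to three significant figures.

DO ≈ 4.65 mg/L

k_d L₀/(k_r−k_d) = 0.216×41.5/(1.91−0.216) = 8.964/1.694 = 5.292 mg/L.
e^(−k_d t) = e^(−0.216×1.230) = 0.7667; e^(−k_r t) = e^(−1.91×1.230) = 0.09544.
D = 5.292 × (0.7667 − 0.09544) + 2.43 × 0.09544 = 3.552 + 0.2319 = 3.784 mg/L.
DO = C_s − D = 8.43 − 3.784 = 4.646 mg/L.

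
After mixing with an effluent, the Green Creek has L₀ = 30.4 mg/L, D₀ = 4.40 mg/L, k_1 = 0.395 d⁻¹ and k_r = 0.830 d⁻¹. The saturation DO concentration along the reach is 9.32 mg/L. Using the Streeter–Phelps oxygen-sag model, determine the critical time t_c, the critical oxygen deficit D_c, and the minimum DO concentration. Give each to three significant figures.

t_c ≈ 1.31 d; D_c ≈ 8.63 mg/L; min DO ≈ 0.689 mg/L

With k_r/k_1 = 2.101 and 1 − D₀(k_r−k_1)/(k_1 L₀) = 0.8406,
t_c = ln(2.101 × 0.8406) / (0.830 − 0.395) = ln(1.766) / 0.4350 = 0.5689/0.4350 = 1.308 d.
D_c = (k_1/k_r) L₀ e^(−k_1 t_c) = (0.395/0.830) × 30.4 × e^(−0.395×1.308) = 0.4759 × 30.4 × 0.5965 = 8.631 mg/L.
Minimum DO = C_s − D_c = 9.32 − 8.631 = 0.6895 mg/L.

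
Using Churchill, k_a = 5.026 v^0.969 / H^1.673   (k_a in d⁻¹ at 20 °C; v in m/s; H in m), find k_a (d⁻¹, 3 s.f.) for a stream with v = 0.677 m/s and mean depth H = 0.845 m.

k_a = 5.026 × 0.677^0.969 / 0.845^1.673 = 5.026 × 0.6852 / 0.7545 = 4.565 d⁻¹.

k_a ≈ 4.56 d⁻¹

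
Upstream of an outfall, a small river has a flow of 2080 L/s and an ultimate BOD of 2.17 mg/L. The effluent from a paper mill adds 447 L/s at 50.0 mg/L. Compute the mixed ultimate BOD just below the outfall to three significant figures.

Flow-weighted mixing: C = (Q_r C_r + Q_w C_w)/(Q_r + Q_w)
= (2080×2.17 + 447×50.0)/(2080 + 447) = 26860/2527 = 10.63 mg/L.

10.6 mg/L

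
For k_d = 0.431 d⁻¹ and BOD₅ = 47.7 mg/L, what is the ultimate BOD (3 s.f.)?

BOD₅ = L₀(1 − e^(−5k_d)) ⇒ L₀ = BOD₅ / (1 − e^(−5×0.431))
= 47.7 / (1 − 0.1159) = 47.7 / 0.8841 = 53.95 mg/L.

L₀ ≈ 54.0 mg/L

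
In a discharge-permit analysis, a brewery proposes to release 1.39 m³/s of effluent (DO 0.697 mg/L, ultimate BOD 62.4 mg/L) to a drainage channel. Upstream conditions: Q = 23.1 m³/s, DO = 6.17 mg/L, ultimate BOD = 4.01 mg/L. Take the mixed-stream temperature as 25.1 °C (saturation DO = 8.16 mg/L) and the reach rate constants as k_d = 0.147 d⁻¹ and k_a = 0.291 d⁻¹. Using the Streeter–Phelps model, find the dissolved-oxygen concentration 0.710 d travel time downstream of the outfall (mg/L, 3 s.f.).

DO ≈ 5.63 mg/L

Mixed DO = (23.1×6.17 + 1.39×0.697)/(23.1+1.39) = 143.5/24.49 = 5.859 mg/L.
Mixed L₀ = (23.1×4.01 + 1.39×62.4)/(24.49) = 179.4/24.49 = 7.324 mg/L.
Initial deficit D₀ = C_s − DO₀ = 8.16 − 5.859 = 2.301 mg/L.
D(0.710) = [0.147×7.324/(0.291−0.147)](e^(−0.147×0.710) − e^(−0.291×0.710)) + 2.301 e^(−0.291×0.710)
= 7.477 × (0.9009 − 0.8133) + 2.301 × 0.8133 = 2.526 mg/L.
DO = 8.16 − 2.526 = 5.634 mg/L.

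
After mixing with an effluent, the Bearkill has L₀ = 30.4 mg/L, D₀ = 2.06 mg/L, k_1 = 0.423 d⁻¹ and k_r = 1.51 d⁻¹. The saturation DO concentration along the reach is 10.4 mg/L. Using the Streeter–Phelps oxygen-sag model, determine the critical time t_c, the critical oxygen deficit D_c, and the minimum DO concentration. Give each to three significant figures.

t_c ≈ 0.995 d; D_c ≈ 5.59 mg/L; min DO ≈ 4.81 mg/L

At the critical point dD/dt = 0, so k_1 L₀ e^(−k_1 t) = k_r D. Substituting D(t) from the Streeter–Phelps equation and solving for t gives
t_c = ln[(k_r/k_1)(1 − D₀(k_r−k_1)/(k_1 L₀))] / (k_r−k_1).
Here k_r−k_1 = 1.087 d⁻¹ and 1 − D₀(k_r−k_1)/(k_1 L₀) = 1 − 2.06×1.087/(0.423×30.4) = 0.8259, so
t_c = ln(3.570 × 0.8259) / 1.087 = 1.081 / 1.087 = 0.9946 d.
L(t_c) = L₀ e^(−k_1 t_c) = 30.4 × 0.6566 = 19.96 mg/L, and at the critical point k_r D_c = k_1 L, so D_c = (0.423/1.51) × 19.96 = 5.591 mg/L.
Minimum DO = C_s − D_c = 10.4 − 5.591 = 4.809 mg/L.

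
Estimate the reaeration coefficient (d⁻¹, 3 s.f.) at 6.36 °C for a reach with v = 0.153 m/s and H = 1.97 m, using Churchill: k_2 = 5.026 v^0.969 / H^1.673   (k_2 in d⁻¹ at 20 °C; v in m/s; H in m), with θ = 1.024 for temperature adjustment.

k_2 ≈ 0.190 d⁻¹

k_2(20) = 5.026 × 0.153^0.969 / 1.97^1.673 = 5.026 × 0.1622 / 3.109 = 0.2621 d⁻¹.
k_2(6.36) = 0.2621 × 1.024^(6.36−20) = 0.2621 × 0.7236 = 0.1897 d⁻¹.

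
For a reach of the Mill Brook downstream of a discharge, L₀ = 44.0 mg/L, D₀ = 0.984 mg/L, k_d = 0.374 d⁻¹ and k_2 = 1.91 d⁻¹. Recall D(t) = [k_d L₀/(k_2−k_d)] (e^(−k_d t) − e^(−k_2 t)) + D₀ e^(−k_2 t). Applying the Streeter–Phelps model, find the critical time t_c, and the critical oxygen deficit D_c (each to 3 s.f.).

t_c ≈ 0.999 d; D_c ≈ 5.93 mg/L

With k_2/k_d = 5.107 and 1 − D₀(k_2−k_d)/(k_d L₀) = 0.9082,
t_c = ln(5.107 × 0.9082) / (1.91 − 0.374) = ln(4.638) / 1.536 = 1.534/1.536 = 0.9989 d.
D_c = (k_d/k_2) L₀ e^(−k_d t_c) = (0.374/1.91) × 44.0 × e^(−0.374×0.9989) = 0.1958 × 44.0 × 0.6883 = 5.930 mg/L.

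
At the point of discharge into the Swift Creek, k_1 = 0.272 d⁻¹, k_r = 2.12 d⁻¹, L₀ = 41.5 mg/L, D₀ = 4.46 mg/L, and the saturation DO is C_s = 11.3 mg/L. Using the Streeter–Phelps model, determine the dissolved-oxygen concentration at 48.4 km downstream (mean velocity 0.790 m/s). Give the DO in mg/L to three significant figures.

DO ≈ 6.63 mg/L

Travel time t = x/v = 48.4 km / (0.790 m/s) = 48400 m / 0.790 m/s = 61270 s = 0.7091 d.
k_1 L₀/(k_r−k_1) = 0.272×41.5/(2.12−0.272) = 11.29/1.848 = 6.108 mg/L.
e^(−k_1 t) = e^(−0.272×0.7091) = 0.8246; e^(−k_r t) = e^(−2.12×0.7091) = 0.2224.
D = 6.108 × (0.8246 − 0.2224) + 4.46 × 0.2224 = 3.678 + 0.9919 = 4.670 mg/L.
DO = C_s − D = 11.3 − 4.670 = 6.630 mg/L.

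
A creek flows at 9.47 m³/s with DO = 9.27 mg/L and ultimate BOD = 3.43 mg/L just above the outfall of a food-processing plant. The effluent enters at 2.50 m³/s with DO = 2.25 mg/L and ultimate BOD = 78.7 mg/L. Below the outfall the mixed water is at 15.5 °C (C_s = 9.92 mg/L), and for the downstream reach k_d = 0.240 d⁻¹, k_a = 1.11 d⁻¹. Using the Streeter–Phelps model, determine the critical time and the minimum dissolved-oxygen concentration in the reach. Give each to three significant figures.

Mixed DO = (9.47×9.27 + 2.50×2.25)/(9.47+2.50) = 93.41/11.97 = 7.804 mg/L.
Mixed L₀ = (9.47×3.43 + 2.50×78.7)/(11.97) = 229.2/11.97 = 19.15 mg/L.
Initial deficit D₀ = C_s − DO₀ = 9.92 − 7.804 = 2.116 mg/L.
t_c = (1/0.8700) ln[(1.11/0.240)(1 − 2.116×0.8700/(0.240×19.15))] = 1.149 × ln(2.772) = 1.172 d.
D_c = (0.240/1.11) × 19.15 × e^(−0.240×1.172) = 0.2162 × 19.15 × 0.7548 = 3.125 mg/L.
Minimum DO = 9.92 − 3.125 = 6.795 mg/L.

t_c ≈ 1.17 d; minimum DO ≈ 6.79 mg/L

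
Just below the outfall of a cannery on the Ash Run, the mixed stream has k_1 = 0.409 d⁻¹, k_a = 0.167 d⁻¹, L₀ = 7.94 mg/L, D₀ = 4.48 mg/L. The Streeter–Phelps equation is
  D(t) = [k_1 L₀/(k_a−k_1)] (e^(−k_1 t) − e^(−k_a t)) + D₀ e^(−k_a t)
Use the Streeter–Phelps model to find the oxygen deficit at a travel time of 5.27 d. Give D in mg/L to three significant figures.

k_1 L₀/(k_a−k_1) = 0.409×7.94/(0.167−0.409) = 3.247/-0.2420 = -13.42 mg/L.
e^(−k_1 t) = e^(−0.409×5.270) = 0.1159; e^(−k_a t) = e^(−0.167×5.270) = 0.4147.
D = -13.42 × (0.1159 − 0.4147) + 4.48 × 0.4147 = 4.011 + 1.858 = 5.869 mg/L.

D ≈ 5.87 mg/L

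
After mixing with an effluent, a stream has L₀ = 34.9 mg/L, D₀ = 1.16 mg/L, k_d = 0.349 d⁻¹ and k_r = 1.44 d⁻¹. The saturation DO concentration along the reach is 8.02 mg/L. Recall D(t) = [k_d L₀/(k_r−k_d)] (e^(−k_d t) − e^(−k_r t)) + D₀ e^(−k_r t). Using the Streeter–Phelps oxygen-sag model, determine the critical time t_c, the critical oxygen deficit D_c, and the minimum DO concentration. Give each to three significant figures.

With k_r/k_d = 4.126 and 1 − D₀(k_r−k_d)/(k_d L₀) = 0.8961,
t_c = ln(4.126 × 0.8961) / (1.44 − 0.349) = ln(3.697) / 1.091 = 1.308/1.091 = 1.199 d.
L(t_c) = L₀ e^(−k_d t_c) = 34.9 × 0.6582 = 22.97 mg/L, and at the critical point k_r D_c = k_d L, so D_c = (0.349/1.44) × 22.97 = 5.567 mg/L.
Minimum DO = C_s − D_c = 8.02 − 5.567 = 2.453 mg/L.

t_c ≈ 1.20 d; D_c ≈ 5.57 mg/L; min DO ≈ 2.45 mg/L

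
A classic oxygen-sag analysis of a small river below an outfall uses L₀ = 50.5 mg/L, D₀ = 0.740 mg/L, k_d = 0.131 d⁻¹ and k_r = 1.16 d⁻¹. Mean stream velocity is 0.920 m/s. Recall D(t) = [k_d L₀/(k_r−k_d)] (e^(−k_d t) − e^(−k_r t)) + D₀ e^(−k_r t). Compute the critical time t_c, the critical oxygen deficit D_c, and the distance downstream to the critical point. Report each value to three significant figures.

t_c ≈ 2.00 d; D_c ≈ 4.39 mg/L; x_c ≈ 159 km

At the critical point dD/dt = 0, so k_d L₀ e^(−k_d t) = k_r D. Substituting D(t) from the Streeter–Phelps equation and solving for t gives
t_c = ln[(k_r/k_d)(1 − D₀(k_r−k_d)/(k_d L₀))] / (k_r−k_d).
Here k_r−k_d = 1.029 d⁻¹ and 1 − D₀(k_r−k_d)/(k_d L₀) = 1 − 0.740×1.029/(0.131×50.5) = 0.8849, so
t_c = ln(8.855 × 0.8849) / 1.029 = 2.059 / 1.029 = 2.001 d.
D_c = (k_d/k_r) L₀ e^(−k_d t_c) = (0.131/1.16) × 50.5 × e^(−0.131×2.001) = 0.1129 × 50.5 × 0.7694 = 4.388 mg/L.
x_c = v t_c = 0.920 m/s × 2.001 d × 86400 s/d = 159000 m ≈ 159 km.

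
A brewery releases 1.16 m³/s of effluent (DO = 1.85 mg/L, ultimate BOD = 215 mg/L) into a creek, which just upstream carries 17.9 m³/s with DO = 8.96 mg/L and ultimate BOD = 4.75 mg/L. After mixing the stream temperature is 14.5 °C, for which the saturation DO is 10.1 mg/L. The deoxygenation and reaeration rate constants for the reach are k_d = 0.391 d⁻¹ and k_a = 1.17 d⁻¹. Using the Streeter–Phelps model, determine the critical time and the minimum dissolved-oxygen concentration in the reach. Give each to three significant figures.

t_c ≈ 1.15 d; minimum DO ≈ 6.37 mg/L

Mixed DO = (17.9×8.96 + 1.16×1.85)/(17.9+1.16) = 162.5/19.06 = 8.527 mg/L.
Mixed L₀ = (17.9×4.75 + 1.16×215)/(19.06) = 334.4/19.06 = 17.55 mg/L.
Initial deficit D₀ = C_s − DO₀ = 10.1 − 8.527 = 1.573 mg/L.
t_c = (1/0.7790) ln[(1.17/0.391)(1 − 1.573×0.7790/(0.391×17.55))] = 1.284 × ln(2.458) = 1.154 d.
D_c = (0.391/1.17) × 17.55 × e^(−0.391×1.154) = 0.3342 × 17.55 × 0.6367 = 3.734 mg/L.
Minimum DO = 10.1 − 3.734 = 6.366 mg/L.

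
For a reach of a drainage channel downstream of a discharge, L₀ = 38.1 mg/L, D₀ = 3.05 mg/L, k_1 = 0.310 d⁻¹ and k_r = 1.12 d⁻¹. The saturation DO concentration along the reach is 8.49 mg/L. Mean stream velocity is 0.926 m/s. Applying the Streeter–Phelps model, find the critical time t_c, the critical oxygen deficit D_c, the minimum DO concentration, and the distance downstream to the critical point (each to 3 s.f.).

t_c = [1/(k_r−k_1)] ln[(k_r/k_1)(1 − D₀(k_r−k_1)/(k_1 L₀))]
= [1/(1.12−0.310)] ln[(1.12/0.310)(1 − 3.05×0.8100/(0.310×38.1))]
= (1/0.8100) ln[3.613 × 0.7908] = 1.235 × ln(2.857) = 1.235 × 1.050 = 1.296 d.
D_c = (k_1/k_r) L₀ e^(−k_1 t_c) = (0.310/1.12) × 38.1 × e^(−0.310×1.296) = 0.2768 × 38.1 × 0.6691 = 7.056 mg/L.
Minimum DO = C_s − D_c = 8.49 − 7.056 = 1.434 mg/L.
x_c = v t_c = 0.926 m/s × 1.296 d × 86400 s/d = 103700 m ≈ 104 km.

t_c ≈ 1.30 d; D_c ≈ 7.06 mg/L; min DO ≈ 1.43 mg/L; x_c ≈ 104 km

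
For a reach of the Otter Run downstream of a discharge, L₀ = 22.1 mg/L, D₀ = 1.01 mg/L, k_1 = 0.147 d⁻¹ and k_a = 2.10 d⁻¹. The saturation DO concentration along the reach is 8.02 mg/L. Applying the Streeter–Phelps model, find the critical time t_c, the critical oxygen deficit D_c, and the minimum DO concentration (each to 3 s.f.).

t_c = [1/(k_a−k_1)] ln[(k_a/k_1)(1 − D₀(k_a−k_1)/(k_1 L₀))]
= [1/(2.10−0.147)] ln[(2.10/0.147)(1 − 1.01×1.953/(0.147×22.1))]
= (1/1.953) ln[14.29 × 0.3928] = 0.5120 × ln(5.612) = 0.5120 × 1.725 = 0.8832 d.
D_c = (k_1/k_a) L₀ e^(−k_1 t_c) = (0.147/2.10) × 22.1 × e^(−0.147×0.8832) = 0.07000 × 22.1 × 0.8782 = 1.359 mg/L.
Minimum DO = C_s − D_c = 8.02 − 1.359 = 6.661 mg/L.

t_c ≈ 0.883 d; D_c ≈ 1.36 mg/L; min DO ≈ 6.66 mg/L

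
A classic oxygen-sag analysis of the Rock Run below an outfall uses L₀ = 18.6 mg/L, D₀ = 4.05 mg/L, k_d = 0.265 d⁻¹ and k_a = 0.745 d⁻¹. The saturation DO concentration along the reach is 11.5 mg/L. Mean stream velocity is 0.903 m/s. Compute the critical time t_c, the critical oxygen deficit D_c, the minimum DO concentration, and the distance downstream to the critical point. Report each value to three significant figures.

t_c ≈ 1.11 d; D_c ≈ 4.93 mg/L; min DO ≈ 6.57 mg/L; x_c ≈ 86.5 km

t_c = [1/(k_a−k_d)] ln[(k_a/k_d)(1 − D₀(k_a−k_d)/(k_d L₀))]
= [1/(0.745−0.265)] ln[(0.745/0.265)(1 − 4.05×0.4800/(0.265×18.6))]
= (1/0.4800) ln[2.811 × 0.6056] = 2.083 × ln(1.703) = 2.083 × 0.5321 = 1.109 d.
D_c = (k_d/k_a) L₀ e^(−k_d t_c) = (0.265/0.745) × 18.6 × e^(−0.265×1.109) = 0.3557 × 18.6 × 0.7454 = 4.932 mg/L.
Minimum DO = C_s − D_c = 11.5 − 4.932 = 6.568 mg/L.
x_c = v t_c = 0.903 m/s × 1.109 d × 86400 s/d = 86490 m ≈ 86.5 km.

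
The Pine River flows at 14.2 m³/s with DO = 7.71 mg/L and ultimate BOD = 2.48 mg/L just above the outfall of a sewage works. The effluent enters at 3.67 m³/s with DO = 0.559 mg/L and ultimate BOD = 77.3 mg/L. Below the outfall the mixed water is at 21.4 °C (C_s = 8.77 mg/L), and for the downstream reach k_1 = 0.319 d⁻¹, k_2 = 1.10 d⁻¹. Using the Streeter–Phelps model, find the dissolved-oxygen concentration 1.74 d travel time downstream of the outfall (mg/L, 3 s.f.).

Mixed DO = (14.2×7.71 + 3.67×0.559)/(14.2+3.67) = 111.5/17.87 = 6.241 mg/L.
Mixed L₀ = (14.2×2.48 + 3.67×77.3)/(17.87) = 318.9/17.87 = 17.85 mg/L.
Initial deficit D₀ = C_s − DO₀ = 8.77 − 6.241 = 2.529 mg/L.
D(1.74) = [0.319×17.85/(1.10−0.319)](e^(−0.319×1.74) − e^(−1.10×1.74)) + 2.529 e^(−1.10×1.74)
= 7.289 × (0.5740 − 0.1475) + 2.529 × 0.1475 = 3.482 mg/L.
DO = 8.77 − 3.482 = 5.288 mg/L.

DO ≈ 5.29 mg/L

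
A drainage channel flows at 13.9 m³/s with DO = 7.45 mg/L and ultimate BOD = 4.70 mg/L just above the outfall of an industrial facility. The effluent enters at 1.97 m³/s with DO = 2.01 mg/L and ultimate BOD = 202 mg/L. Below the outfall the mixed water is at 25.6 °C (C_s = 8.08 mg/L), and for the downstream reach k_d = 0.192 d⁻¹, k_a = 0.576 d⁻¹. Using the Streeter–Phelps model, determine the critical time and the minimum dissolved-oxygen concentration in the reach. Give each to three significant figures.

Mixed DO = (13.9×7.45 + 1.97×2.01)/(13.9+1.97) = 107.5/15.87 = 6.775 mg/L.
Mixed L₀ = (13.9×4.70 + 1.97×202)/(15.87) = 463.3/15.87 = 29.19 mg/L.
Initial deficit D₀ = C_s − DO₀ = 8.08 − 6.775 = 1.305 mg/L.
t_c = (1/0.3840) ln[(0.576/0.192)(1 − 1.305×0.3840/(0.192×29.19))] = 2.604 × ln(2.732) = 2.617 d.
D_c = (0.192/0.576) × 29.19 × e^(−0.192×2.617) = 0.3333 × 29.19 × 0.6050 = 5.887 mg/L.
Minimum DO = 8.08 − 5.887 = 2.193 mg/L.

t_c ≈ 2.62 d; minimum DO ≈ 2.19 mg/L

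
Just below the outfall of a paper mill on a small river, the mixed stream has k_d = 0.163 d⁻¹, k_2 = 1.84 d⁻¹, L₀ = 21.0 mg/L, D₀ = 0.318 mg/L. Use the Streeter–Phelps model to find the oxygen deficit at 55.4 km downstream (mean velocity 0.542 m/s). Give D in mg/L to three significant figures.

Travel time t = x/v = 55.4 km / (0.542 m/s) = 55400 m / 0.542 m/s = 102200 s = 1.183 d.
k_d L₀/(k_2−k_d) = 0.163×21.0/(1.84−0.163) = 3.423/1.677 = 2.041 mg/L.
e^(−k_d t) = e^(−0.163×1.183) = 0.8246; e^(−k_2 t) = e^(−1.84×1.183) = 0.1134.
D = 2.041 × (0.8246 − 0.1134) + 0.318 × 0.1134 = 1.452 + 0.03606 = 1.488 mg/L.

D ≈ 1.49 mg/L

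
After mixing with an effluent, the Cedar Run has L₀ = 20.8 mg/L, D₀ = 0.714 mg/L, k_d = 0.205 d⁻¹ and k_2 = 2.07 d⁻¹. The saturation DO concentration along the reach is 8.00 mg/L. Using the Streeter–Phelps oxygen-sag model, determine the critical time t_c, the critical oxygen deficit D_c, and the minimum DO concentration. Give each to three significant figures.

t_c ≈ 1.04 d; D_c ≈ 1.66 mg/L; min DO ≈ 6.34 mg/L

At the critical point dD/dt = 0, so k_d L₀ e^(−k_d t) = k_2 D. Substituting D(t) from the Streeter–Phelps equation and solving for t gives
t_c = ln[(k_2/k_d)(1 − D₀(k_2−k_d)/(k_d L₀))] / (k_2−k_d).
Here k_2−k_d = 1.865 d⁻¹ and 1 − D₀(k_2−k_d)/(k_d L₀) = 1 − 0.714×1.865/(0.205×20.8) = 0.6877, so
t_c = ln(10.10 × 0.6877) / 1.865 = 1.938 / 1.865 = 1.039 d.
D_c = (k_d/k_2) L₀ e^(−k_d t_c) = (0.205/2.07) × 20.8 × e^(−0.205×1.039) = 0.09903 × 20.8 × 0.8081 = 1.665 mg/L.
Minimum DO = C_s − D_c = 8.00 − 1.665 = 6.335 mg/L.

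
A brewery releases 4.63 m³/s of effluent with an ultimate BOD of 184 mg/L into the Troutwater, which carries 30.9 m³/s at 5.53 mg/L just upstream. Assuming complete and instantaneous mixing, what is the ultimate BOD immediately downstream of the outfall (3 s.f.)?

28.8 mg/L

Flow-weighted mixing: C = (Q_r C_r + Q_w C_w)/(Q_r + Q_w)
= (30.9×5.53 + 4.63×184)/(30.9 + 4.63) = 1023/35.53 = 28.79 mg/L.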